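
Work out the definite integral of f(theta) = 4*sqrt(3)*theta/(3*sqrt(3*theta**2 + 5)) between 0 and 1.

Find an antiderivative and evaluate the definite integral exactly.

Antiderivative: F(theta) = 4*sqrt(3)*sqrt(3*theta**2 + 5)/9; value = -4*sqrt(15)/9 + 8*sqrt(6)/9

The substitution u = theta**2 + 5/3 works: f is exactly (dF/du)*(du/dtheta) for that inner function.
F(theta) = 4*sqrt(3)*sqrt(3*theta**2 + 5)/9 is an antiderivative of f.
Check: d/dtheta[4*sqrt(3)*sqrt(3*theta**2 + 5)/9] = 4*sqrt(3)*theta/(3*sqrt(3*theta**2 + 5)) = f(theta).
F(1) = 8*sqrt(6)/9; F(0) = 4*sqrt(15)/9.
Integral = F(1) - F(0) = -4*sqrt(15)/9 + 8*sqrt(6)/9.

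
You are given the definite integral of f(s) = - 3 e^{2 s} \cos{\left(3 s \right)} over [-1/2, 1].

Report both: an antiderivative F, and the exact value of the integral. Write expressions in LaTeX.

Antiderivative: F(s) = - \frac{9 e^{2 s} \sin{\left(3 s \right)}}{13} - \frac{6 e^{2 s} \cos{\left(3 s \right)}}{13}; value = - \frac{9 e^{2} \sin{\left(3 \right)}}{13} - \frac{9 \sin{\left(\frac{3}{2} \right)}}{13 e} + \frac{6 \cos{\left(\frac{3}{2} \right)}}{13 e} - \frac{6 e^{2} \cos{\left(3 \right)}}{13}

Recover f(s) by differentiating a candidate F(s); any mismatch rules it out.
F(s) = - \frac{9 e^{2 s} \sin{\left(3 s \right)}}{13} - \frac{6 e^{2 s} \cos{\left(3 s \right)}}{13} is an antiderivative of f.
Check: d/ds[- \frac{9 e^{2 s} \sin{\left(3 s \right)}}{13} - \frac{6 e^{2 s} \cos{\left(3 s \right)}}{13}] = - 3 e^{2 s} \cos{\left(3 s \right)} = f(s).
F(1) = - \frac{9 e^{2} \sin{\left(3 \right)}}{13} - \frac{6 e^{2} \cos{\left(3 \right)}}{13}; F(-1/2) = - \frac{6 \cos{\left(\frac{3}{2} \right)}}{13 e} + \frac{9 \sin{\left(\frac{3}{2} \right)}}{13 e}.
Integral = F(1) - F(-1/2) = - \frac{9 e^{2} \sin{\left(3 \right)}}{13} - \frac{9 \sin{\left(\frac{3}{2} \right)}}{13 e} + \frac{6 \cos{\left(\frac{3}{2} \right)}}{13 e} - \frac{6 e^{2} \cos{\left(3 \right)}}{13}.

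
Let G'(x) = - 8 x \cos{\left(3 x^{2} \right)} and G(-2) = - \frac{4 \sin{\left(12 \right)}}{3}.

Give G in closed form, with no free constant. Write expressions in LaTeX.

G(x) = - \frac{4 \sin{\left(3 x^{2} \right)}}{3}

G'(x) matches the chain-rule pattern g'(h)*h' with inner function h(x) = 3 x^{2}; substituting u = h(x) collapses the integral.
A general antiderivative is - \frac{4 \sin{\left(3 x^{2} \right)}}{3} + C.
The condition gives C = - \frac{4 \sin{\left(12 \right)}}{3} - (- \frac{4 \sin{\left(12 \right)}}{3}) = 0.
So G(x) = - \frac{4 \sin{\left(3 x^{2} \right)}}{3}.
Check: d/dx[- \frac{4 \sin{\left(3 x^{2} \right)}}{3}] = - 8 x \cos{\left(3 x^{2} \right)} = G'(x).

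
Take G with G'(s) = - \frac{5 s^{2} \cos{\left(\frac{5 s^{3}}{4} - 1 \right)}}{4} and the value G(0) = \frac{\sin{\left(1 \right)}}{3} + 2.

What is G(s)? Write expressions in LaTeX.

G'(s) matches the chain-rule pattern g'(h)*h' with inner function h(s) = \frac{5 s^{3}}{4} - 1; substituting u = h(s) collapses the integral.
A general antiderivative is - \frac{\sin{\left(\frac{5 s^{3}}{4} - 1 \right)}}{3} + C.
The condition gives C = \frac{\sin{\left(1 \right)}}{3} + 2 - (\frac{\sin{\left(1 \right)}}{3}) = 2.
So G(s) = - \frac{\sin{\left(\frac{5 s^{3}}{4} - 1 \right)} - 6}{3}.
Check: d/ds[- \frac{\sin{\left(\frac{5 s^{3}}{4} - 1 \right)} - 6}{3}] = - \frac{5 s^{2} \cos{\left(\frac{5 s^{3}}{4} - 1 \right)}}{4} = G'(s).

G(s) = - \frac{\sin{\left(\frac{5 s^{3}}{4} - 1 \right)} - 6}{3}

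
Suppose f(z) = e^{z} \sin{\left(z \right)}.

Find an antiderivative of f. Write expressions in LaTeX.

An antiderivative is F(z) = \frac{e^{z} \sin{\left(z \right)}}{2} - \frac{e^{z} \cos{\left(z \right)}}{2}.

An antiderivative F(z) passes only if d/dz[F] lands on f(z) exactly.
Check: d/dz[\frac{e^{z} \sin{\left(z \right)}}{2} - \frac{e^{z} \cos{\left(z \right)}}{2}] = e^{z} \sin{\left(z \right)} = f(z).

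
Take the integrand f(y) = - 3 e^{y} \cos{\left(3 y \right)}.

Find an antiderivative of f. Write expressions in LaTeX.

An antiderivative F(y) passes only if d/dy[F] lands on f(y) exactly.
Check: d/dy[- \frac{9 e^{y} \sin{\left(3 y \right)}}{10} - \frac{3 e^{y} \cos{\left(3 y \right)}}{10}] = - 3 e^{y} \cos{\left(3 y \right)} = f(y).

An antiderivative is F(y) = - \frac{9 e^{y} \sin{\left(3 y \right)}}{10} - \frac{3 e^{y} \cos{\left(3 y \right)}}{10}.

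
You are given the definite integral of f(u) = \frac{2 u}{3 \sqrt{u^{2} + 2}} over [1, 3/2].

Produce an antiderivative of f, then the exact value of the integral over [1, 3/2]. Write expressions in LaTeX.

The substitution w = u^{2} + 2 works: f is exactly (dF/dw)*(dw/du) for that inner function.
F(u) = \frac{2 \sqrt{u^{2} + 2}}{3} is an antiderivative of f.
Check: d/du[\frac{2 \sqrt{u^{2} + 2}}{3}] = \frac{2 u}{3 \sqrt{u^{2} + 2}} = f(u).
F(3/2) = \frac{\sqrt{17}}{3}; F(1) = \frac{2 \sqrt{3}}{3}.
Integral = F(3/2) - F(1) = - \frac{2 \sqrt{3}}{3} + \frac{\sqrt{17}}{3}.

Antiderivative: F(u) = \frac{2 \sqrt{u^{2} + 2}}{3}; value = - \frac{2 \sqrt{3}}{3} + \frac{\sqrt{17}}{3}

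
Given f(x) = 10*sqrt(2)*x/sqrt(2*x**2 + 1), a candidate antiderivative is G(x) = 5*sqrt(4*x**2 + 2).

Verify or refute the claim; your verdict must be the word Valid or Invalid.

Valid. The derivative of G reproduces f.

d/dx[G] = 10*sqrt(2)*x/sqrt(2*x**2 + 1)
This equals f(x) exactly, so the claim holds.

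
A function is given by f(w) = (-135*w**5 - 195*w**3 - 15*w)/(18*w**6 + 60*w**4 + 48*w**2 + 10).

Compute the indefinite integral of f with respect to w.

F(w) = 5*log(4*w**2 + 4/3)/4 - 5*log(w**4 + 3*w**2 + 5/3)/2 + C

An antiderivative F(w) passes only if d/dw[F] lands on f(w) exactly.
Check: d/dw[5*log(4*w**2 + 4/3)/4 - 5*log(w**4 + 3*w**2 + 5/3)/2] = (-135*w**5 - 195*w**3 - 15*w)/(18*w**6 + 60*w**4 + 48*w**2 + 10) = f(w).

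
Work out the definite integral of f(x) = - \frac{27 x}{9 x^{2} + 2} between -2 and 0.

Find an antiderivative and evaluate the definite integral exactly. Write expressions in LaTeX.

Antiderivative: F(x) = - \frac{3 \log{\left(\frac{3 x^{2}}{2} + \frac{1}{3} \right)}}{2}; value = \frac{3 \log{\left(3 \right)}}{2} + \frac{3 \log{\left(\frac{19}{3} \right)}}{2}

The substitution u = \frac{3 x^{2}}{2} + \frac{1}{3} works: f is exactly (dF/du)*(du/dx) for that inner function.
F(x) = - \frac{3 \log{\left(\frac{3 x^{2}}{2} + \frac{1}{3} \right)}}{2} is an antiderivative of f.
Check: d/dx[- \frac{3 \log{\left(\frac{3 x^{2}}{2} + \frac{1}{3} \right)}}{2}] = - \frac{27 x}{9 x^{2} + 2} = f(x).
F(0) = \frac{3 \log{\left(3 \right)}}{2}; F(-2) = - \frac{3 \log{\left(\frac{19}{3} \right)}}{2}.
Integral = F(0) - F(-2) = \frac{3 \log{\left(3 \right)}}{2} + \frac{3 \log{\left(\frac{19}{3} \right)}}{2}.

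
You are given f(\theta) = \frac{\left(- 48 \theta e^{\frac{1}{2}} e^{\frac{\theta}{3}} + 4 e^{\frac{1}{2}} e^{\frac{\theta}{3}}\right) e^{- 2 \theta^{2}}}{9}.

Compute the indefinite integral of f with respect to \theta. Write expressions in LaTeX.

f matches the chain-rule pattern g'(h)*h' with inner function h(\theta) = - 2 \theta^{2} + \frac{\theta}{3} + \frac{1}{2}; substituting u = h(\theta) collapses the integral.
Check: d/d\theta[\frac{4 e^{- 2 \theta^{2} + \frac{\theta}{3} + \frac{1}{2}}}{3}] = - \frac{16 \theta e^{\frac{1}{2}} e^{\frac{\theta}{3}} e^{- 2 \theta^{2}}}{3} + \frac{4 e^{\frac{1}{2}} e^{\frac{\theta}{3}} e^{- 2 \theta^{2}}}{9}, which equals f(\theta).

F(\theta) = \frac{4 e^{- 2 \theta^{2} + \frac{\theta}{3} + \frac{1}{2}}}{3} + C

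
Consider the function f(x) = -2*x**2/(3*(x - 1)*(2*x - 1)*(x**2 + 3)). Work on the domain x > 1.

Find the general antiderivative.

F(x) = -log(x - 1)/6 + 2*log(x - 1/2)/39 + 3*log(x**2 + 3)/52 - 5*sqrt(3)*atan(sqrt(3)*x/3)/78 + C

Factor the denominator (3*(x - 1)*(2*x - 1)*(x**2 + 3)) and decompose: f = (3*x - 5)/(26*(x**2 + 3)) + 4/(39*(2*x - 1)) - 1/(6*(x - 1)); each piece integrates to a log, atan, or power term.
Check: d/dx[-log(x - 1)/6 + 2*log(x - 1/2)/39 + 3*log(x**2 + 3)/52 - 5*sqrt(3)*atan(sqrt(3)*x/3)/78] = -2*x**2/(6*x**4 - 9*x**3 + 21*x**2 - 27*x + 9), which equals f(x).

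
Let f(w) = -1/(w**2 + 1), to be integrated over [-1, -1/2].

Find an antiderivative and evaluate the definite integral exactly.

Antiderivative: F(w) = -atan(w); value = -pi/4 + atan(1/2)

Recover f(w) by differentiating a candidate F(w); any mismatch rules it out.
F(w) = -atan(w) is an antiderivative of f.
Check: d/dw[-atan(w)] = -1/(w**2 + 1) = f(w).
F(-1/2) = atan(1/2); F(-1) = pi/4.
Integral = F(-1/2) - F(-1) = -pi/4 + atan(1/2).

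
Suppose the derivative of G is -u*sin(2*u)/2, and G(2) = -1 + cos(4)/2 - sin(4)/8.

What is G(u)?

G(u) = u*cos(2*u)/4 - sin(2*u)/8 - 1

Any candidate G(u) must reproduce the stated G'(u) exactly.
A general antiderivative is u*cos(2*u)/4 - sin(2*u)/8 + C.
The condition gives C = -1 + cos(4)/2 - sin(4)/8 - (cos(4)/2 - sin(4)/8) = -1.
So G(u) = u*cos(2*u)/4 - sin(2*u)/8 - 1.
Check: d/du[u*cos(2*u)/4 - sin(2*u)/8 - 1] = -u*sin(2*u)/2 = G'(u).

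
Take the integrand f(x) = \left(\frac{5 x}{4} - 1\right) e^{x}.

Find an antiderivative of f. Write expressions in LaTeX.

An antiderivative is F(x) = \frac{5 x e^{x}}{4} - \frac{9 e^{x}}{4}.

f has the shape u'v + uv' for u = \frac{5 x}{4} - \frac{9}{4} and v = e^{x} — it is the derivative of the product u*v.
Check: d/dx[\frac{5 x e^{x}}{4} - \frac{9 e^{x}}{4}] = \frac{5 x e^{x}}{4} - e^{x}, which equals f(x).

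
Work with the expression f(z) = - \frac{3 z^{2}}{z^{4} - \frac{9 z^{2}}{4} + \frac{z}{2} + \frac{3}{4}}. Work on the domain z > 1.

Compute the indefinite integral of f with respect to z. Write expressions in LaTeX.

Factor the denominator (\left(z - 1\right)^{2} \left(2 z + 1\right) \left(2 z + 3\right)) and decompose: f = \frac{54}{25 \left(2 z + 3\right)} - \frac{2}{3 \left(2 z + 1\right)} - \frac{56}{75 \left(z - 1\right)} - \frac{4}{5 \left(z - 1\right)^{2}}; each piece integrates to a log, atan, or power term.
Check: d/dz[\frac{- 56 \left(z - 1\right) \log{\left(z - 1 \right)} - 25 \left(z - 1\right) \log{\left(z + \frac{1}{2} \right)} + 81 \left(z - 1\right) \log{\left(z + \frac{3}{2} \right)} + 60}{75 \left(z - 1\right)}] = - \frac{12 z^{2}}{4 z^{4} - 9 z^{2} + 2 z + 3}, which equals f(z).

F(z) = \frac{- 56 \left(z - 1\right) \log{\left(z - 1 \right)} - 25 \left(z - 1\right) \log{\left(z + \frac{1}{2} \right)} + 81 \left(z - 1\right) \log{\left(z + \frac{3}{2} \right)} + 60}{75 \left(z - 1\right)} + C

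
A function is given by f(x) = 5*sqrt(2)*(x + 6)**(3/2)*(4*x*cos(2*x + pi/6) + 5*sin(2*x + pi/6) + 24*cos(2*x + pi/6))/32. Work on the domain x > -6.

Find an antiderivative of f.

An antiderivative is F(x) = 5*sqrt(2)*(x + 6)**(5/2)*sin(2*x + pi/6)/16.

f has the shape u'v + uv' for u = 5*(x/2 + 3)**(5/2)/2 and v = sin(2*x + pi/6) — it is the derivative of the product u*v.
Check: d/dx[5*sqrt(2)*(x + 6)**(5/2)*sin(2*x + pi/6)/16] = 5*sqrt(2)*x**2*sqrt(x + 6)*cos(2*x + pi/6)/8 + 25*sqrt(2)*x*sqrt(x + 6)*sin(2*x + pi/6)/32 + 15*sqrt(2)*x*sqrt(x + 6)*cos(2*x + pi/6)/2 + 75*sqrt(2)*sqrt(x + 6)*sin(2*x + pi/6)/16 + 45*sqrt(2)*sqrt(x + 6)*cos(2*x + pi/6)/2, which equals f(x).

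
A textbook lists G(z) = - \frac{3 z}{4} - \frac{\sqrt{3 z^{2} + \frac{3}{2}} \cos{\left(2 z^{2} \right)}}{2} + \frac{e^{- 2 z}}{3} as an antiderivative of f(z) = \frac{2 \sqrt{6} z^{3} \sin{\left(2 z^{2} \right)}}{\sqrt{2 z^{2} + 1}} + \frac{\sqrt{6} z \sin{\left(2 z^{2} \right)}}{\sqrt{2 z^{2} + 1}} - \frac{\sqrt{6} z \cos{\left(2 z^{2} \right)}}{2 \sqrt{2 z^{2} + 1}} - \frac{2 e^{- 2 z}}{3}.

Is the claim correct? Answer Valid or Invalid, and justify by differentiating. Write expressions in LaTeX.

Invalid: d/dz[G] - f = - \frac{3}{4}, which is not 0.

d/dz[G] = \frac{\sqrt{2} \left(48 \sqrt{3} z^{3} e^{2 z} \sin{\left(2 z^{2} \right)} + 24 \sqrt{3} z e^{2 z} \sin{\left(2 z^{2} \right)} - 12 \sqrt{3} z e^{2 z} \cos{\left(2 z^{2} \right)} - 9 \sqrt{2} \sqrt{2 z^{2} + 1} e^{2 z} - 8 \sqrt{2} \sqrt{2 z^{2} + 1}\right) e^{- 2 z}}{24 \sqrt{2 z^{2} + 1}}
d/dz[G] - f(z) = - \frac{3}{4} != 0.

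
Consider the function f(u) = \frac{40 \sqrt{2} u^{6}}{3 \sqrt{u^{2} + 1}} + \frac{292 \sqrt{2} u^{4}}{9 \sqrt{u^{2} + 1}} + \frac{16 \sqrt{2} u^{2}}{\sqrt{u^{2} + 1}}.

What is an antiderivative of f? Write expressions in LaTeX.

An antiderivative is F(u) = \frac{4 \sqrt{2} u^{3} \sqrt{u^{2} + 1} \left(5 u^{2} + 12\right)}{9}.

Recognize the product-rule pattern: f = v'r + vr' with v = \frac{4 \sqrt{2 u^{2} + 2}}{3}, r = \frac{5 u^{5}}{3} + 4 u^{3}, so integration by parts undoes it.
Check: d/du[\frac{4 \sqrt{2} u^{3} \sqrt{u^{2} + 1} \left(5 u^{2} + 12\right)}{9}] = \frac{120 \sqrt{2} u^{6} + 292 \sqrt{2} u^{4} + 144 \sqrt{2} u^{2}}{9 \sqrt{u^{2} + 1}}, which equals f(u).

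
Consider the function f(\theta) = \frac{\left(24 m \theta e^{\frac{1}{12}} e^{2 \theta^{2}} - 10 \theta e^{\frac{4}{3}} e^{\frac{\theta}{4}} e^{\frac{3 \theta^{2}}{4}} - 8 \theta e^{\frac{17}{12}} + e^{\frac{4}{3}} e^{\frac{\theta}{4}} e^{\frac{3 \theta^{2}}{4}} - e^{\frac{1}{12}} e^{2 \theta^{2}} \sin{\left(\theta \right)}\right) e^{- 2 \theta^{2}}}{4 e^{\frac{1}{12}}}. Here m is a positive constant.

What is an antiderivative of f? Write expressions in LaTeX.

An antiderivative is F(\theta) = \frac{12 m \theta^{2} + 2 e^{\frac{4}{3} - 2 \theta^{2}} + 4 e^{- \frac{5 \theta^{2}}{4} + \frac{\theta}{4} + \frac{5}{4}} + \cos{\left(\theta \right)}}{4}.

Check any antiderivative F(\theta) by computing F'(\theta) and comparing it with f(\theta).
Check: d/d\theta[\frac{12 m \theta^{2} + 2 e^{\frac{4}{3} - 2 \theta^{2}} + 4 e^{- \frac{5 \theta^{2}}{4} + \frac{\theta}{4} + \frac{5}{4}} + \cos{\left(\theta \right)}}{4}] = \frac{\left(\frac{24 m \theta e^{2 \theta^{2}}}{e^{\frac{4}{3}}} - \frac{10 \theta e^{\frac{\theta}{4}} e^{\frac{3 \theta^{2}}{4}}}{e^{\frac{1}{12}}} - 8 \theta + \frac{e^{\frac{\theta}{4}} e^{\frac{3 \theta^{2}}{4}}}{e^{\frac{1}{12}}} - \frac{e^{2 \theta^{2}} \sin{\left(\theta \right)}}{e^{\frac{4}{3}}}\right) e^{\frac{4}{3}} e^{- 2 \theta^{2}}}{4}, which equals f(\theta).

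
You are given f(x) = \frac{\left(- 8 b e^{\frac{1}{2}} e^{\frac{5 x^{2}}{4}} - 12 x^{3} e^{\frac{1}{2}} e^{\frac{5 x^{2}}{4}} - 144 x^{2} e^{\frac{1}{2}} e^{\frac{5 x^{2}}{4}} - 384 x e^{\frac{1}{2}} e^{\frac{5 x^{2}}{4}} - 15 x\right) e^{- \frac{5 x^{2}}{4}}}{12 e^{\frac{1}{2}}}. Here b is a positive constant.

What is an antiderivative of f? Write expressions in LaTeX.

A first test for any F(x): its x-derivative must equal f(x) identically.
Check: d/dx[- \frac{2 b x}{3} - \left(\frac{x^{2}}{2} + 4 x\right)^{2} + \frac{e^{- \frac{5 x^{2}}{4} - \frac{1}{2}}}{2}] = \frac{\left(- 8 b e^{\frac{1}{2}} e^{\frac{5 x^{2}}{4}} - 12 x^{3} e^{\frac{1}{2}} e^{\frac{5 x^{2}}{4}} - 144 x^{2} e^{\frac{1}{2}} e^{\frac{5 x^{2}}{4}} - 384 x e^{\frac{1}{2}} e^{\frac{5 x^{2}}{4}} - 15 x\right) e^{- \frac{5 x^{2}}{4}}}{12 e^{\frac{1}{2}}} = f(x).

An antiderivative is F(x) = - \frac{2 b x}{3} - \left(\frac{x^{2}}{2} + 4 x\right)^{2} + \frac{e^{- \frac{5 x^{2}}{4} - \frac{1}{2}}}{2}.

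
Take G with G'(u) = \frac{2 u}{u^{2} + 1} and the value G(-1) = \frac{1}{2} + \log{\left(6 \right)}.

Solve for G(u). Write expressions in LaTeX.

The substitution w = 3 u^{2} + 3 works: G'(u) is exactly (dG/dw)*(dw/du) for that inner function.
A general antiderivative is \log{\left(3 u^{2} + 3 \right)} + C.
The condition gives C = \frac{1}{2} + \log{\left(6 \right)} - (\log{\left(6 \right)}) = \frac{1}{2}.
So G(u) = \log{\left(3 u^{2} + 3 \right)} + \frac{1}{2}.
Check: d/du[\log{\left(3 u^{2} + 3 \right)} + \frac{1}{2}] = \frac{2 u}{u^{2} + 1} = G'(u).

G(u) = \log{\left(3 u^{2} + 3 \right)} + \frac{1}{2}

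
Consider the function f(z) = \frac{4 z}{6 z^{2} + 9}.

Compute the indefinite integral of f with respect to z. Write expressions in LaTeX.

f matches the chain-rule pattern g'(h)*h' with inner function h(z) = 2 z^{2} + 3; substituting u = h(z) collapses the integral.
Check: d/dz[\frac{\log{\left(2 z^{2} + 3 \right)}}{3}] = \frac{4 z}{6 z^{2} + 9} = f(z).

F(z) = \frac{\log{\left(2 z^{2} + 3 \right)}}{3} + C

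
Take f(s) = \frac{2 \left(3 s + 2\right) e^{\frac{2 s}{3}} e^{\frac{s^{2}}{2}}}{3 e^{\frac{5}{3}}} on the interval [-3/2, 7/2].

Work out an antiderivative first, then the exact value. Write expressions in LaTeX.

The substitution u = \frac{s^{2}}{2} + \frac{2 s}{3} - \frac{5}{3} works: f is exactly (dF/du)*(du/ds) for that inner function.
F(s) = \frac{2 e^{\frac{2 s}{3}} e^{\frac{s^{2}}{2}}}{e^{\frac{5}{3}}} is an antiderivative of f.
Check: d/ds[\frac{2 e^{\frac{2 s}{3}} e^{\frac{s^{2}}{2}}}{e^{\frac{5}{3}}}] = \frac{6 s e^{\frac{2 s}{3}} e^{\frac{s^{2}}{2}} + 4 e^{\frac{2 s}{3}} e^{\frac{s^{2}}{2}}}{3 e^{\frac{5}{3}}}, which equals f(s).
F(7/2) = 2 e^{\frac{163}{24}}; F(-3/2) = \frac{2}{e^{\frac{37}{24}}}.
Integral = F(7/2) - F(-3/2) = - \frac{2}{e^{\frac{37}{24}}} + 2 e^{\frac{163}{24}}.

Antiderivative: F(s) = \frac{2 e^{\frac{2 s}{3}} e^{\frac{s^{2}}{2}}}{e^{\frac{5}{3}}}; value = - \frac{2}{e^{\frac{37}{24}}} + 2 e^{\frac{163}{24}}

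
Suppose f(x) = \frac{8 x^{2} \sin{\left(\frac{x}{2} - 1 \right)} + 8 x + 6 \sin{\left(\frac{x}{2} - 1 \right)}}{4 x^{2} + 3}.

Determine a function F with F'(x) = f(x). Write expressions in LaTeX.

Any candidate F(x) must reproduce f(x) exactly when differentiated.
Check: d/dx[\log{\left(2 x^{2} + \frac{3}{2} \right)} - 4 \cos{\left(\frac{x}{2} - 1 \right)}] = \frac{8 x^{2} \sin{\left(\frac{x}{2} - 1 \right)} + 8 x + 6 \sin{\left(\frac{x}{2} - 1 \right)}}{4 x^{2} + 3} = f(x).

An antiderivative is F(x) = \log{\left(2 x^{2} + \frac{3}{2} \right)} - 4 \cos{\left(\frac{x}{2} - 1 \right)}.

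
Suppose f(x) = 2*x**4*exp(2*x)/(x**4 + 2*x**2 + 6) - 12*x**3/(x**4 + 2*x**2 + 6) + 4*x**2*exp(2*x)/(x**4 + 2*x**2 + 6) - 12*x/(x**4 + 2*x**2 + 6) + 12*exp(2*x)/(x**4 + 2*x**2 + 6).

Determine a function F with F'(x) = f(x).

Integrate term by term and add the pieces.
Check: d/dx[exp(2*x) - 3*log(x**4 + 2*x**2 + 6)] = (2*x**4*exp(2*x) - 12*x**3 + 4*x**2*exp(2*x) - 12*x + 12*exp(2*x))/(x**4 + 2*x**2 + 6), which equals f(x).

An antiderivative is F(x) = exp(2*x) - 3*log(x**4 + 2*x**2 + 6).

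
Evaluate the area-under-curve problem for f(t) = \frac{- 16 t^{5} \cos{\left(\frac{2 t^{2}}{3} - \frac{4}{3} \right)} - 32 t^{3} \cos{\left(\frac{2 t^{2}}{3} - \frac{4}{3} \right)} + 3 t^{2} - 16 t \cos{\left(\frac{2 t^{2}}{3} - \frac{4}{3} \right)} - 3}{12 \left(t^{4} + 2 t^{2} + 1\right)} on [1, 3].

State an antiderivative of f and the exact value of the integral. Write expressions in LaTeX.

Antiderivative: F(t) = \frac{- t - 4 \left(t^{2} + 1\right) \sin{\left(\frac{2 t^{2}}{3} - \frac{4}{3} \right)}}{4 \left(t^{2} + 1\right)}; value = - \sin{\left(\frac{2}{3} \right)} + \frac{1}{20} - \sin{\left(\frac{14}{3} \right)}

A candidate is checked by its d/dt: the result must match f(t).
F(t) = \frac{- t - 4 \left(t^{2} + 1\right) \sin{\left(\frac{2 t^{2}}{3} - \frac{4}{3} \right)}}{4 \left(t^{2} + 1\right)} is an antiderivative of f.
Check: d/dt[\frac{- t - 4 \left(t^{2} + 1\right) \sin{\left(\frac{2 t^{2}}{3} - \frac{4}{3} \right)}}{4 \left(t^{2} + 1\right)}] = \frac{- 16 t^{5} \cos{\left(\frac{2 t^{2}}{3} - \frac{4}{3} \right)} - 32 t^{3} \cos{\left(\frac{2 t^{2}}{3} - \frac{4}{3} \right)} + 3 t^{2} - 16 t \cos{\left(\frac{2 t^{2}}{3} - \frac{4}{3} \right)} - 3}{12 t^{4} + 24 t^{2} + 12}, which equals f(t).
F(3) = - \frac{3}{40} - \sin{\left(\frac{14}{3} \right)}; F(1) = - \frac{1}{8} + \sin{\left(\frac{2}{3} \right)}.
Integral = F(3) - F(1) = - \sin{\left(\frac{2}{3} \right)} + \frac{1}{20} - \sin{\left(\frac{14}{3} \right)}.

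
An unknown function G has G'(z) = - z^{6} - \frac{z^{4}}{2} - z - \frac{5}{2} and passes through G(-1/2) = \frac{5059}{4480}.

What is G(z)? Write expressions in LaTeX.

Integrate term by term and add the pieces.
A general antiderivative is - \frac{z^{7}}{7} - \frac{z^{5}}{10} - \frac{z^{2}}{2} - \frac{5 z}{2} + C.
The condition gives C = \frac{5059}{4480} - (\frac{5059}{4480}) = 0.
So G(z) = - \frac{z \left(10 z^{6} + 7 z^{4} + 35 z + 175\right)}{70}.
Check: d/dz[- \frac{z \left(10 z^{6} + 7 z^{4} + 35 z + 175\right)}{70}] = - z^{6} - \frac{z^{4}}{2} - z - \frac{5}{2} = G'(z).

G(z) = - \frac{z \left(10 z^{6} + 7 z^{4} + 35 z + 175\right)}{70}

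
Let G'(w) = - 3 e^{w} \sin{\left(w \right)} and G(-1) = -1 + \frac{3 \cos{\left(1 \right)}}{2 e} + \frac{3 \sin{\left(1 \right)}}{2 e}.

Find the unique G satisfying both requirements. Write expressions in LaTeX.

G(w) = - \frac{3 e^{w} \sin{\left(w \right)}}{2} + \frac{3 e^{w} \cos{\left(w \right)}}{2} - 1

A first test for any G(w): its w-derivative must equal the given G'(w).
A general antiderivative is - \frac{3 e^{w} \sin{\left(w \right)}}{2} + \frac{3 e^{w} \cos{\left(w \right)}}{2} + C.
The condition gives C = -1 + \frac{3 \cos{\left(1 \right)}}{2 e} + \frac{3 \sin{\left(1 \right)}}{2 e} - (\frac{3 \cos{\left(1 \right)}}{2 e} + \frac{3 \sin{\left(1 \right)}}{2 e}) = -1.
So G(w) = - \frac{3 e^{w} \sin{\left(w \right)}}{2} + \frac{3 e^{w} \cos{\left(w \right)}}{2} - 1.
Check: d/dw[- \frac{3 e^{w} \sin{\left(w \right)}}{2} + \frac{3 e^{w} \cos{\left(w \right)}}{2} - 1] = - 3 e^{w} \sin{\left(w \right)} = G'(w).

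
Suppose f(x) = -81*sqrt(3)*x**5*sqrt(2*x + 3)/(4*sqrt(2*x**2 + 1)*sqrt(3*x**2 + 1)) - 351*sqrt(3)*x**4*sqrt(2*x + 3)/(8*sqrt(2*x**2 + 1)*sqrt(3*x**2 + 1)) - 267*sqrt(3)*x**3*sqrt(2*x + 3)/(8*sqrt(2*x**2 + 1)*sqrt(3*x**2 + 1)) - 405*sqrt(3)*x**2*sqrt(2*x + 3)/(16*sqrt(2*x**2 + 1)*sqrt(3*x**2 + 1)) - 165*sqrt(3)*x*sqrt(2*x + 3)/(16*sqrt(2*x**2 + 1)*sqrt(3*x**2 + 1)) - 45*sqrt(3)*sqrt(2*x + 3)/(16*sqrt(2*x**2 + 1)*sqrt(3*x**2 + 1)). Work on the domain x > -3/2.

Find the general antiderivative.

Integrate term by term and add the pieces.
Check: d/dx[sqrt(3)*(-36*x**2*sqrt(2*x + 3)*sqrt(2*x**2 + 1)*sqrt(3*x**2 + 1) - 108*x*sqrt(2*x + 3)*sqrt(2*x**2 + 1)*sqrt(3*x**2 + 1) - 81*sqrt(2*x + 3)*sqrt(2*x**2 + 1)*sqrt(3*x**2 + 1))/48] = (-648*sqrt(3)*x**6 - 2376*sqrt(3)*x**5 - 3174*sqrt(3)*x**4 - 2412*sqrt(3)*x**3 - 1545*sqrt(3)*x**2 - 585*sqrt(3)*x - 135*sqrt(3))/(16*sqrt(2*x + 3)*sqrt(2*x**2 + 1)*sqrt(3*x**2 + 1)), which equals f(x).

F(x) = sqrt(3)*(-36*x**2*sqrt(2*x + 3)*sqrt(2*x**2 + 1)*sqrt(3*x**2 + 1) - 108*x*sqrt(2*x + 3)*sqrt(2*x**2 + 1)*sqrt(3*x**2 + 1) - 81*sqrt(2*x + 3)*sqrt(2*x**2 + 1)*sqrt(3*x**2 + 1))/48 + C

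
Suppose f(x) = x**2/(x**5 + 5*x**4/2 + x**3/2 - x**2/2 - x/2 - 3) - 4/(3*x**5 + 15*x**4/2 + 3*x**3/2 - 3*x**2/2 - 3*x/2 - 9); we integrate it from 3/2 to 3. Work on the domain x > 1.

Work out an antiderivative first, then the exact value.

Factor the denominator (3*(x - 1)*(x + 2)*(2*x + 3)*(x**2 + 1)) and decompose: f = -7*(3*x - 11)/(195*(x**2 + 1)) - 88/(195*(2*x + 3)) + 16/(45*(x + 2)) - 1/(45*(x - 1)); each piece integrates to a log, atan, or power term.
F(x) = -log(x - 1)/45 - 44*log(x + 3/2)/195 + 16*log(x + 2)/45 - 7*log(x**2 + 1)/130 + 77*atan(x)/195 is an antiderivative of f.
Check: d/dx[-log(x - 1)/45 - 44*log(x + 3/2)/195 + 16*log(x + 2)/45 - 7*log(x**2 + 1)/130 + 77*atan(x)/195] = (6*x**2 - 8)/(6*x**5 + 15*x**4 + 3*x**3 - 3*x**2 - 3*x - 18), which equals f(x).
F(3) = -44*log(9/2)/195 - 7*log(10)/130 - log(2)/45 + 77*atan(3)/195 + 16*log(5)/45; F(3/2) = -44*log(3)/195 - 7*log(13/4)/130 + log(2)/45 + 77*atan(3/2)/195 + 16*log(7/2)/45.
Integral = F(3) - F(3/2) = -16*log(7/2)/45 - 77*atan(3/2)/195 - 44*log(9/2)/195 - 7*log(10)/130 - 2*log(2)/45 + 7*log(13/4)/130 + 44*log(3)/195 + 77*atan(3)/195 + 16*log(5)/45.

Antiderivative: F(x) = -log(x - 1)/45 - 44*log(x + 3/2)/195 + 16*log(x + 2)/45 - 7*log(x**2 + 1)/130 + 77*atan(x)/195; value = -16*log(7/2)/45 - 77*atan(3/2)/195 - 44*log(9/2)/195 - 7*log(10)/130 - 2*log(2)/45 + 7*log(13/4)/130 + 44*log(3)/195 + 77*atan(3)/195 + 16*log(5)/45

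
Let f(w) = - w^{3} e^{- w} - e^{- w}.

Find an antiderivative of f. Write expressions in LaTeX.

An antiderivative is F(w) = \left(w^{3} + 3 w^{2} + 6 w + 7\right) e^{- w}.

f has the shape u'v + uv' for u = w^{3} + 3 w^{2} + 6 w + 7 and v = e^{- w} — it is the derivative of the product u*v.
Check: d/dw[\left(w^{3} + 3 w^{2} + 6 w + 7\right) e^{- w}] = \left(- w^{3} - 1\right) e^{- w}, which equals f(w).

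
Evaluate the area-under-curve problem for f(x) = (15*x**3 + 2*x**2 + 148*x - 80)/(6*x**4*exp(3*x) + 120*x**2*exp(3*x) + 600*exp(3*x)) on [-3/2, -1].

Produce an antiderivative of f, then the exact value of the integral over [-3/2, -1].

An antiderivative F(x) passes only if d/dx[F] lands on f(x) exactly.
F(x) = (1 - 5*x)*exp(-3*x)/(6*(x**2 + 10)) is an antiderivative of f.
Check: d/dx[(1 - 5*x)*exp(-3*x)/(6*(x**2 + 10))] = (15*x**3 + 2*x**2 + 148*x - 80)/(6*x**4*exp(3*x) + 120*x**2*exp(3*x) + 600*exp(3*x)) = f(x).
F(-1) = exp(3)/11; F(-3/2) = 17*exp(9/2)/147.
Integral = F(-1) - F(-3/2) = -17*exp(9/2)/147 + exp(3)/11.

Antiderivative: F(x) = (1 - 5*x)*exp(-3*x)/(6*(x**2 + 10)); value = -17*exp(9/2)/147 + exp(3)/11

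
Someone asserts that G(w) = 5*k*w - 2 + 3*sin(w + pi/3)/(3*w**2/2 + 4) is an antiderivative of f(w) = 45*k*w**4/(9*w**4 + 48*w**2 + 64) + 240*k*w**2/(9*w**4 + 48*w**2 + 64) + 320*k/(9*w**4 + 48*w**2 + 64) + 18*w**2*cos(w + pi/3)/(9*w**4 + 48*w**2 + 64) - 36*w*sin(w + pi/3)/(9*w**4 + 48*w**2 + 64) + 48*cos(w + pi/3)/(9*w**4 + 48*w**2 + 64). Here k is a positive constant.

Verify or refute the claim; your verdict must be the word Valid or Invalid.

d/dw[G] = (45*k*w**4 + 240*k*w**2 + 320*k + 18*w**2*cos(w + pi/3) - 36*w*sin(w + pi/3) + 48*cos(w + pi/3))/(9*w**4 + 48*w**2 + 64)
This equals f(w) exactly, so the claim holds.

Valid - the claim checks out under differentiation.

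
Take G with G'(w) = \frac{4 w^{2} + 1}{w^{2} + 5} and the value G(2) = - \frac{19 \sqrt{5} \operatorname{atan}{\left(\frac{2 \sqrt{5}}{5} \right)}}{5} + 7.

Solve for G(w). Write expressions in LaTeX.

Differentiate the proposed G(w) back; it has to land on the given G'(w).
A general antiderivative is 4 w - \frac{19 \sqrt{5} \operatorname{atan}{\left(\frac{\sqrt{5} w}{5} \right)}}{5} + C.
The condition gives C = - \frac{19 \sqrt{5} \operatorname{atan}{\left(\frac{2 \sqrt{5}}{5} \right)}}{5} + 7 - (- \frac{19 \sqrt{5} \operatorname{atan}{\left(\frac{2 \sqrt{5}}{5} \right)}}{5} + 8) = -1.
So G(w) = 4 w - \frac{19 \sqrt{5} \operatorname{atan}{\left(\frac{\sqrt{5} w}{5} \right)}}{5} - 1.
Check: d/dw[4 w - \frac{19 \sqrt{5} \operatorname{atan}{\left(\frac{\sqrt{5} w}{5} \right)}}{5} - 1] = \frac{4 w^{2} + 1}{w^{2} + 5} = G'(w).

G(w) = 4 w - \frac{19 \sqrt{5} \operatorname{atan}{\left(\frac{\sqrt{5} w}{5} \right)}}{5} - 1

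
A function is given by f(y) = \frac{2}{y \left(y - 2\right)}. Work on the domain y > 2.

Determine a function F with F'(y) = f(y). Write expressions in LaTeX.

Factor the denominator (y \left(y - 2\right)) and decompose: f = \frac{1}{y - 2} - \frac{1}{y}; each piece integrates to a log, atan, or power term.
Check: d/dy[- \log{\left(y \right)} + \log{\left(y - 2 \right)}] = \frac{2}{y^{2} - 2 y}, which equals f(y).

An antiderivative is F(y) = - \log{\left(y \right)} + \log{\left(y - 2 \right)}.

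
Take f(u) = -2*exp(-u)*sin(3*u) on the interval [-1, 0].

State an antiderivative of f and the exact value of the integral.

An antiderivative F(u) passes only if d/du[F] lands on f(u) exactly.
F(u) = exp(-u)*sin(3*u)/5 + 3*exp(-u)*cos(3*u)/5 is an antiderivative of f.
Check: d/du[exp(-u)*sin(3*u)/5 + 3*exp(-u)*cos(3*u)/5] = -2*exp(-u)*sin(3*u) = f(u).
F(0) = 3/5; F(-1) = 3*exp(1)*cos(3)/5 - exp(1)*sin(3)/5.
Integral = F(0) - F(-1) = exp(1)*sin(3)/5 + 3/5 - 3*exp(1)*cos(3)/5.

Antiderivative: F(u) = exp(-u)*sin(3*u)/5 + 3*exp(-u)*cos(3*u)/5; value = exp(1)*sin(3)/5 + 3/5 - 3*exp(1)*cos(3)/5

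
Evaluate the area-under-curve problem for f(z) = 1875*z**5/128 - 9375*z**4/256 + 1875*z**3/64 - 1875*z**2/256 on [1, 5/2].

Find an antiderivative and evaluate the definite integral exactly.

Antiderivative: F(z) = 625*z**6/256 - 1875*z**5/256 + 1875*z**4/256 - 625*z**3/256; value = 2109375/16384

f matches the chain-rule pattern g'(h)*h' with inner function h(z) = -5*z**2/4 + 5*z/4; substituting u = h(z) collapses the integral.
F(z) = 625*z**6/256 - 1875*z**5/256 + 1875*z**4/256 - 625*z**3/256 is an antiderivative of f.
Check: d/dz[625*z**6/256 - 1875*z**5/256 + 1875*z**4/256 - 625*z**3/256] = 1875*z**5/128 - 9375*z**4/256 + 1875*z**3/64 - 1875*z**2/256 = f(z).
F(5/2) = 2109375/16384; F(1) = 0.
Integral = F(5/2) - F(1) = 2109375/16384.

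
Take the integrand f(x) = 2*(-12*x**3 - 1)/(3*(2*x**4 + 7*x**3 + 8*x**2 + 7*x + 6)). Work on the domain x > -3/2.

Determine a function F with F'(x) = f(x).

An antiderivative is F(x) = 316*log(x + 3/2)/39 - 38*log(x + 2)/3 + 11*log(x**2 + 1)/39 + 32*atan(x)/39.

The denominator factors as 3*(x + 2)*(2*x + 3)*(x**2 + 1); partial fractions split f into directly integrable pieces: 2*(11*x + 16)/(39*(x**2 + 1)) + 632/(39*(2*x + 3)) - 38/(3*(x + 2)).
Check: d/dx[316*log(x + 3/2)/39 - 38*log(x + 2)/3 + 11*log(x**2 + 1)/39 + 32*atan(x)/39] = (-24*x**3 - 2)/(6*x**4 + 21*x**3 + 24*x**2 + 21*x + 18), which equals f(x).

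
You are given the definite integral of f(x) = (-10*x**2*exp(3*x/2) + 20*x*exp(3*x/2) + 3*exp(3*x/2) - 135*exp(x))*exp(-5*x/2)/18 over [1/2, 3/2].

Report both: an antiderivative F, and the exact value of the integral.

Recover f(x) by differentiating a candidate F(x); any mismatch rules it out.
F(x) = -(1/2 - 5*x**2/3)*exp(-x)/3 + 5*exp(-3*x/2) is an antiderivative of f.
Check: d/dx[-(1/2 - 5*x**2/3)*exp(-x)/3 + 5*exp(-3*x/2)] = (-10*x**2*exp(3*x/2) + 20*x*exp(3*x/2) + 3*exp(3*x/2) - 135*exp(x))*exp(-5*x/2)/18 = f(x).
F(3/2) = 13*exp(-3/2)/12 + 5*exp(-9/4); F(1/2) = -exp(-1/2)/36 + 5*exp(-3/4).
Integral = F(3/2) - F(1/2) = -5*exp(-3/4) + exp(-1/2)/36 + 13*exp(-3/2)/12 + 5*exp(-9/4).

Antiderivative: F(x) = -(1/2 - 5*x**2/3)*exp(-x)/3 + 5*exp(-3*x/2); value = -5*exp(-3/4) + exp(-1/2)/36 + 13*exp(-3/2)/12 + 5*exp(-9/4)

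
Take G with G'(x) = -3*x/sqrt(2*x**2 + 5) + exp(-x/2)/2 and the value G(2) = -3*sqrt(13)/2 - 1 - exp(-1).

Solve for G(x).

Integrate term by term and add the pieces.
A general antiderivative is -3*sqrt(2*x**2 + 5)/2 - exp(-x/2) + C.
The condition gives C = -3*sqrt(13)/2 - 1 - exp(-1) - (-3*sqrt(13)/2 - exp(-1)) = -1.
So G(x) = -3*sqrt(2*x**2 + 5)/2 - 1 - exp(-x/2).
Check: d/dx[-3*sqrt(2*x**2 + 5)/2 - 1 - exp(-x/2)] = (-6*x*exp(x/2) + sqrt(2*x**2 + 5))*exp(-x/2)/(2*sqrt(2*x**2 + 5)), which equals G'(x).

G(x) = -3*sqrt(2*x**2 + 5)/2 - 1 - exp(-x/2)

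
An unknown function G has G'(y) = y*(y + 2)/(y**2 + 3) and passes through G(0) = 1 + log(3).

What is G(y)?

G(y) = y + log(y**2 + 3) - sqrt(3)*atan(sqrt(3)*y/3) + 1

A candidate passes only if d/dy[G] lands on the given G'(y) exactly.
A general antiderivative is y + log(y**2 + 3) - sqrt(3)*atan(sqrt(3)*y/3) + C.
The condition gives C = 1 + log(3) - (log(3)) = 1.
So G(y) = y + log(y**2 + 3) - sqrt(3)*atan(sqrt(3)*y/3) + 1.
Check: d/dy[y + log(y**2 + 3) - sqrt(3)*atan(sqrt(3)*y/3) + 1] = (y**2 + 2*y)/(y**2 + 3), which equals G'(y).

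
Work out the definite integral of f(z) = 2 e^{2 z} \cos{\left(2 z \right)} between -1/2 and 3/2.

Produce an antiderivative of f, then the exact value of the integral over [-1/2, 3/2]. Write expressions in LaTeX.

Antiderivative: F(z) = \frac{e^{2 z} \sin{\left(2 z \right)}}{2} + \frac{e^{2 z} \cos{\left(2 z \right)}}{2}; value = \frac{e^{3} \cos{\left(3 \right)}}{2} - \frac{\cos{\left(1 \right)}}{2 e} + \frac{\sin{\left(1 \right)}}{2 e} + \frac{e^{3} \sin{\left(3 \right)}}{2}

An antiderivative F(z) passes only if d/dz[F] lands on f(z) exactly.
F(z) = \frac{e^{2 z} \sin{\left(2 z \right)}}{2} + \frac{e^{2 z} \cos{\left(2 z \right)}}{2} is an antiderivative of f.
Check: d/dz[\frac{e^{2 z} \sin{\left(2 z \right)}}{2} + \frac{e^{2 z} \cos{\left(2 z \right)}}{2}] = 2 e^{2 z} \cos{\left(2 z \right)} = f(z).
F(3/2) = \frac{e^{3} \cos{\left(3 \right)}}{2} + \frac{e^{3} \sin{\left(3 \right)}}{2}; F(-1/2) = - \frac{\sin{\left(1 \right)}}{2 e} + \frac{\cos{\left(1 \right)}}{2 e}.
Integral = F(3/2) - F(-1/2) = \frac{e^{3} \cos{\left(3 \right)}}{2} - \frac{\cos{\left(1 \right)}}{2 e} + \frac{\sin{\left(1 \right)}}{2 e} + \frac{e^{3} \sin{\left(3 \right)}}{2}.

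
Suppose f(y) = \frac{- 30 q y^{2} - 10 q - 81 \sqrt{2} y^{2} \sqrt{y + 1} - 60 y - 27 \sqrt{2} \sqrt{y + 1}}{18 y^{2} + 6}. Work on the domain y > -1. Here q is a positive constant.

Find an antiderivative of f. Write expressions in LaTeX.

A first test for any F(y): its y-derivative must equal f(y) identically.
Check: d/dy[- \frac{5 q y}{3} - \frac{3 \left(2 y + 2\right)^{\frac{3}{2}}}{2} - \frac{5 \log{\left(2 y^{2} + \frac{2}{3} \right)}}{3}] = \frac{- 30 q y^{2} - 10 q - 81 \sqrt{2} y^{2} \sqrt{y + 1} - 60 y - 27 \sqrt{2} \sqrt{y + 1}}{18 y^{2} + 6} = f(y).

An antiderivative is F(y) = - \frac{5 q y}{3} - \frac{3 \left(2 y + 2\right)^{\frac{3}{2}}}{2} - \frac{5 \log{\left(2 y^{2} + \frac{2}{3} \right)}}{3}.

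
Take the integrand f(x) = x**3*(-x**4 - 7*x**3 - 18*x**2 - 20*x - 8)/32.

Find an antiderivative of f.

f matches the chain-rule pattern g'(h)*h' with inner function h(x) = -x**2/4 - x/2; substituting u = h(x) collapses the integral.
Check: d/dx[-x**4*(x + 2)**4/256] = -x**7/32 - 7*x**6/32 - 9*x**5/16 - 5*x**4/8 - x**3/4, which equals f(x).

An antiderivative is F(x) = -x**4*(x + 2)**4/256.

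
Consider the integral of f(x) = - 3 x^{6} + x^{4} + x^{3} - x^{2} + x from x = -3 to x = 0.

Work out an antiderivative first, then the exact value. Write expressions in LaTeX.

Antiderivative: F(x) = - \frac{3 x^{7}}{7} + \frac{x^{5}}{5} + \frac{x^{4}}{4} - \frac{x^{3}}{3} + \frac{x^{2}}{2}; value = - \frac{129141}{140}

Integrate term by term and add the pieces.
F(x) = - \frac{3 x^{7}}{7} + \frac{x^{5}}{5} + \frac{x^{4}}{4} - \frac{x^{3}}{3} + \frac{x^{2}}{2} is an antiderivative of f.
Check: d/dx[- \frac{3 x^{7}}{7} + \frac{x^{5}}{5} + \frac{x^{4}}{4} - \frac{x^{3}}{3} + \frac{x^{2}}{2}] = - 3 x^{6} + x^{4} + x^{3} - x^{2} + x = f(x).
F(0) = 0; F(-3) = \frac{129141}{140}.
Integral = F(0) - F(-3) = - \frac{129141}{140}.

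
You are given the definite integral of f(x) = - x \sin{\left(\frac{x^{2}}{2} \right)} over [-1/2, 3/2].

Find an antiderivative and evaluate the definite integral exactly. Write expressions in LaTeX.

Antiderivative: F(x) = \cos{\left(\frac{x^{2}}{2} \right)}; value = - \cos{\left(\frac{1}{8} \right)} + \cos{\left(\frac{9}{8} \right)}

The substitution u = \frac{x^{2}}{2} works: f is exactly (dF/du)*(du/dx) for that inner function.
F(x) = \cos{\left(\frac{x^{2}}{2} \right)} is an antiderivative of f.
Check: d/dx[\cos{\left(\frac{x^{2}}{2} \right)}] = - x \sin{\left(\frac{x^{2}}{2} \right)} = f(x).
F(3/2) = \cos{\left(\frac{9}{8} \right)}; F(-1/2) = \cos{\left(\frac{1}{8} \right)}.
Integral = F(3/2) - F(-1/2) = - \cos{\left(\frac{1}{8} \right)} + \cos{\left(\frac{9}{8} \right)}.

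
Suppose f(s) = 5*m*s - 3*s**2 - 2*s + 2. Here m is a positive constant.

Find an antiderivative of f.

Integrate term by term and add the pieces.
Check: d/ds[s*(5*m*s - 2*s**2 - 2*s + 4)/2] = 5*m*s - 3*s**2 - 2*s + 2 = f(s).

An antiderivative is F(s) = s*(5*m*s - 2*s**2 - 2*s + 4)/2.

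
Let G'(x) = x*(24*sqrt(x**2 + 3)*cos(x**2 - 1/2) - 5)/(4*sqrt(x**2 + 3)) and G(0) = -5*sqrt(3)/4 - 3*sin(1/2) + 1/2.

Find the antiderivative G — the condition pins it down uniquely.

G(x) = (-5*sqrt(x**2 + 3) + 12*sin(x**2 - 1/2) + 2)/4

Check a candidate G(x) by differentiating: d/dx[G] must match the given G'(x).
A general antiderivative is -5*sqrt(x**2 + 3)/4 + 3*sin(x**2 - 1/2) + C.
The condition gives C = -5*sqrt(3)/4 - 3*sin(1/2) + 1/2 - (-5*sqrt(3)/4 - 3*sin(1/2)) = 1/2.
So G(x) = (-5*sqrt(x**2 + 3) + 12*sin(x**2 - 1/2) + 2)/4.
Check: d/dx[(-5*sqrt(x**2 + 3) + 12*sin(x**2 - 1/2) + 2)/4] = (24*x*sqrt(x**2 + 3)*cos(x**2 - 1/2) - 5*x)/(4*sqrt(x**2 + 3)), which equals G'(x).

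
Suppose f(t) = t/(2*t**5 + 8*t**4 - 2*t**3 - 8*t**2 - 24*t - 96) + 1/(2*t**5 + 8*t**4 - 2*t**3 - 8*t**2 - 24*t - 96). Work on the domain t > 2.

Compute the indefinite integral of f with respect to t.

F(t) = -(42*log(t + 4) - 57*log(t**2 - 4) + 36*log(t**2 + 3) + 56*sqrt(3)*atan(sqrt(3)*t/3))/6384 + C

The denominator factors as 2*(t - 2)*(t + 2)*(t + 4)*(t**2 + 3); partial fractions split f into directly integrable pieces: -(3*t + 7)/(266*(t**2 + 3)) - 1/(152*(t + 4)) + 1/(112*(t + 2)) + 1/(112*(t - 2)).
Check: d/dt[-(42*log(t + 4) - 57*log(t**2 - 4) + 36*log(t**2 + 3) + 56*sqrt(3)*atan(sqrt(3)*t/3))/6384] = (t + 1)/(2*t**5 + 8*t**4 - 2*t**3 - 8*t**2 - 24*t - 96), which equals f(t).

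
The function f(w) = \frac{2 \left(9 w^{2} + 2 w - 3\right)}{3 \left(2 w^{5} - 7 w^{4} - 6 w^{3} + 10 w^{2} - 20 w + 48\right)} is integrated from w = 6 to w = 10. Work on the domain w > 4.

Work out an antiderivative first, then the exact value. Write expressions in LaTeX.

Antiderivative: F(w) = \frac{149 \log{\left(w - 4 \right)}}{810} - \frac{108 \log{\left(w - \frac{3}{2} \right)}}{595} + \frac{29 \log{\left(w + 2 \right)}}{378} - \frac{109 \log{\left(w^{2} + 2 \right)}}{2754} - \frac{427 \sqrt{2} \operatorname{atan}{\left(\frac{\sqrt{2} w}{2} \right)}}{2754}; value = - \frac{108 \log{\left(\frac{17}{2} \right)}}{595} - \frac{427 \sqrt{2} \operatorname{atan}{\left(5 \sqrt{2} \right)}}{2754} - \frac{109 \log{\left(102 \right)}}{2754} - \frac{29 \log{\left(8 \right)}}{378} - \frac{149 \log{\left(2 \right)}}{810} + \frac{109 \log{\left(38 \right)}}{2754} + \frac{29 \log{\left(12 \right)}}{378} + \frac{108 \log{\left(\frac{9}{2} \right)}}{595} + \frac{427 \sqrt{2} \operatorname{atan}{\left(3 \sqrt{2} \right)}}{2754} + \frac{149 \log{\left(6 \right)}}{810}

Factor the denominator (3 \left(w - 4\right) \left(w + 2\right) \left(2 w - 3\right) \left(w^{2} + 2\right)) and decompose: f = - \frac{109 w + 427}{1377 \left(w^{2} + 2\right)} - \frac{216}{595 \left(2 w - 3\right)} + \frac{29}{378 \left(w + 2\right)} + \frac{149}{810 \left(w - 4\right)}; each piece integrates to a log, atan, or power term.
F(w) = \frac{149 \log{\left(w - 4 \right)}}{810} - \frac{108 \log{\left(w - \frac{3}{2} \right)}}{595} + \frac{29 \log{\left(w + 2 \right)}}{378} - \frac{109 \log{\left(w^{2} + 2 \right)}}{2754} - \frac{427 \sqrt{2} \operatorname{atan}{\left(\frac{\sqrt{2} w}{2} \right)}}{2754} is an antiderivative of f.
Check: d/dw[\frac{149 \log{\left(w - 4 \right)}}{810} - \frac{108 \log{\left(w - \frac{3}{2} \right)}}{595} + \frac{29 \log{\left(w + 2 \right)}}{378} - \frac{109 \log{\left(w^{2} + 2 \right)}}{2754} - \frac{427 \sqrt{2} \operatorname{atan}{\left(\frac{\sqrt{2} w}{2} \right)}}{2754}] = \frac{18 w^{2} + 4 w - 6}{6 w^{5} - 21 w^{4} - 18 w^{3} + 30 w^{2} - 60 w + 144}, which equals f(w).
F(10) = - \frac{108 \log{\left(\frac{17}{2} \right)}}{595} - \frac{427 \sqrt{2} \operatorname{atan}{\left(5 \sqrt{2} \right)}}{2754} - \frac{109 \log{\left(102 \right)}}{2754} + \frac{29 \log{\left(12 \right)}}{378} + \frac{149 \log{\left(6 \right)}}{810}; F(6) = - \frac{427 \sqrt{2} \operatorname{atan}{\left(3 \sqrt{2} \right)}}{2754} - \frac{108 \log{\left(\frac{9}{2} \right)}}{595} - \frac{109 \log{\left(38 \right)}}{2754} + \frac{149 \log{\left(2 \right)}}{810} + \frac{29 \log{\left(8 \right)}}{378}.
Integral = F(10) - F(6) = - \frac{108 \log{\left(\frac{17}{2} \right)}}{595} - \frac{427 \sqrt{2} \operatorname{atan}{\left(5 \sqrt{2} \right)}}{2754} - \frac{109 \log{\left(102 \right)}}{2754} - \frac{29 \log{\left(8 \right)}}{378} - \frac{149 \log{\left(2 \right)}}{810} + \frac{109 \log{\left(38 \right)}}{2754} + \frac{29 \log{\left(12 \right)}}{378} + \frac{108 \log{\left(\frac{9}{2} \right)}}{595} + \frac{427 \sqrt{2} \operatorname{atan}{\left(3 \sqrt{2} \right)}}{2754} + \frac{149 \log{\left(6 \right)}}{810}.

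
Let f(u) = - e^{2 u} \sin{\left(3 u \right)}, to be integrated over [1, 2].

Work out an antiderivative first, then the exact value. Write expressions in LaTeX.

Check any antiderivative F(u) by computing F'(u) and comparing it with f(u).
F(u) = - \frac{2 e^{2 u} \sin{\left(3 u \right)}}{13} + \frac{3 e^{2 u} \cos{\left(3 u \right)}}{13} is an antiderivative of f.
Check: d/du[- \frac{2 e^{2 u} \sin{\left(3 u \right)}}{13} + \frac{3 e^{2 u} \cos{\left(3 u \right)}}{13}] = - e^{2 u} \sin{\left(3 u \right)} = f(u).
F(2) = - \frac{2 e^{4} \sin{\left(6 \right)}}{13} + \frac{3 e^{4} \cos{\left(6 \right)}}{13}; F(1) = \frac{3 e^{2} \cos{\left(3 \right)}}{13} - \frac{2 e^{2} \sin{\left(3 \right)}}{13}.
Integral = F(2) - F(1) = \frac{2 e^{2} \sin{\left(3 \right)}}{13} - \frac{3 e^{2} \cos{\left(3 \right)}}{13} - \frac{2 e^{4} \sin{\left(6 \right)}}{13} + \frac{3 e^{4} \cos{\left(6 \right)}}{13}.

Antiderivative: F(u) = - \frac{2 e^{2 u} \sin{\left(3 u \right)}}{13} + \frac{3 e^{2 u} \cos{\left(3 u \right)}}{13}; value = \frac{2 e^{2} \sin{\left(3 \right)}}{13} - \frac{3 e^{2} \cos{\left(3 \right)}}{13} - \frac{2 e^{4} \sin{\left(6 \right)}}{13} + \frac{3 e^{4} \cos{\left(6 \right)}}{13}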